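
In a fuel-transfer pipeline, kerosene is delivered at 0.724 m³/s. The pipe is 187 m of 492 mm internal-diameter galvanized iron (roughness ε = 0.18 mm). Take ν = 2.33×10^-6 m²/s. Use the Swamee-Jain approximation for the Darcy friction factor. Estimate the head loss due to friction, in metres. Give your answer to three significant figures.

V = 4Q/(πD²) = 4·0.724/(π·0.492²) = 3.808 m/s
Re = VD/ν = 3.808·0.492/2.33×10^-6 = 8.04×10^5 → turbulent
ε/D = 0.18/492 = 3.66×10^-4
Swamee-Jain: f = 0.01646
h_f = f(L/D)V²/(2g) = 0.01646·(187/0.492)·3.808²/(2·9.81) = 4.624 m

h_f ≈ 4.62 m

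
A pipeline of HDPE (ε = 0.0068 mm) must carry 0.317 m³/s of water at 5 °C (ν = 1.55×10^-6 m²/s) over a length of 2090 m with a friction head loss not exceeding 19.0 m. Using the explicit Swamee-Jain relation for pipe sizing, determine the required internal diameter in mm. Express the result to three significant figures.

Swamee-Jain (Type III): D = 0.66·[ε^1.25·(LQ²/(gh_f))^4.75 + ν·Q^9.4·(L/(gh_f))^5.2]^0.04
LQ²/(gh_f) = 1.127; L/(gh_f) = 11.21
Term 1 = ε^1.25·(…)^4.75 = 6.12×10^-7; Term 2 = ν·Q^9.4·(…)^5.2 = 9.10×10^-6
D = 0.66·(6.12×10^-7 + 9.10×10^-6)^0.04 = 0.4159 m = 416 mm
Check: V = 2.33 m/s, Re = 6.26×10^5, f = 0.01288, h_f = 17.9 m ≈ 19.0 m ✓

D ≈ 416 mm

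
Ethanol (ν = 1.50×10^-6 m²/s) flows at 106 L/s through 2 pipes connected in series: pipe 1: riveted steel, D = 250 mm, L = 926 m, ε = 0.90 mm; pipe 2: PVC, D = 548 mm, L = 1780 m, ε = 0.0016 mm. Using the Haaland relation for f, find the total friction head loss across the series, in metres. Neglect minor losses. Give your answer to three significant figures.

Pipe 1: V = 2.159 m/s, Re = 3.60×10^5, ε/D = 0.00360, f = 0.02791, h_1 = f(L/D)V²/2g = 24.57 m
Pipe 2: V = 0.4494 m/s, Re = 1.64×10^5, ε/D = 2.92×10^-6, f = 0.01613, h_2 = f(L/D)V²/2g = 0.5393 m
Series → Q common, losses add: H = Σh = 25.11 m

H ≈ 25.1 m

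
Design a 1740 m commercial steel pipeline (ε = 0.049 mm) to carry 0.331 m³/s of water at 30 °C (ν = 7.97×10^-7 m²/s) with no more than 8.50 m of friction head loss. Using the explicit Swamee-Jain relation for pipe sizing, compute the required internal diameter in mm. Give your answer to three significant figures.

D ≈ 482 mm

Swamee-Jain (Type III): D = 0.66·[ε^1.25·(LQ²/(gh_f))^4.75 + ν·Q^9.4·(L/(gh_f))^5.2]^0.04
LQ²/(gh_f) = 2.286; L/(gh_f) = 20.87
Term 1 = ε^1.25·(…)^4.75 = 2.08×10^-4; Term 2 = ν·Q^9.4·(…)^5.2 = 1.77×10^-4
D = 0.66·(2.08×10^-4 + 1.77×10^-4)^0.04 = 0.4819 m = 482 mm
Check: V = 1.81 m/s, Re = 1.10×10^6, f = 0.01343, h_f = 8.14 m ≈ 8.50 m ✓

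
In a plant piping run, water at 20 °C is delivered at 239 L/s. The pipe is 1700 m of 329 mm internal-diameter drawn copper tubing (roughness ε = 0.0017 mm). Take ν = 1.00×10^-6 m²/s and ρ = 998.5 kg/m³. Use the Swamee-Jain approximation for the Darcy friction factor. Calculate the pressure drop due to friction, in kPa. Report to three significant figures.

V = 4Q/(πD²) = 4·0.239/(π·0.329²) = 2.811 m/s
Re = VD/ν = 2.811·0.329/1.00×10^-6 = 9.25×10^5 → turbulent
ε/D = 0.0017/329 = 5.17×10^-6
Swamee-Jain: f = 0.01188
h_f = f(L/D)V²/(2g) = 0.01188·(1700/0.329)·2.811²/(2·9.81) = 24.74 m
Δp = ρg·h_f = 998.5·9.81·24.74 = 242.3 kPa

Δp ≈ 242 kPa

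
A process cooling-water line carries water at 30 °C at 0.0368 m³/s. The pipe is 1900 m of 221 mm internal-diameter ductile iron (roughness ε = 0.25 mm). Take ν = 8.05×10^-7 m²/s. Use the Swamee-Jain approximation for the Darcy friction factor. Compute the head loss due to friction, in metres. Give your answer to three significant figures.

V = 4Q/(πD²) = 4·0.0368/(π·0.221²) = 0.9593 m/s
Re = VD/ν = 0.9593·0.221/8.05×10^-7 = 2.63×10^5 → turbulent
ε/D = 0.25/221 = 0.00113
Swamee-Jain: f = 0.02140
h_f = f(L/D)V²/(2g) = 0.02140·(1900/0.221)·0.9593²/(2·9.81) = 8.628 m

h_f ≈ 8.63 m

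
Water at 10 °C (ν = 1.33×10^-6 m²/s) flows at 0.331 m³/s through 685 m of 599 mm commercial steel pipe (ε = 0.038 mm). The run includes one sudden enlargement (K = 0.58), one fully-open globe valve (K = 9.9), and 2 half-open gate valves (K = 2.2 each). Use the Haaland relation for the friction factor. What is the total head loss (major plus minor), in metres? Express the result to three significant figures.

V = 4Q/(πD²) = 1.175 m/s; V²/2g = 0.07032 m
Re = 5.29×10^5, ε/D = 6.34×10^-5 → f = 0.01373 (Haaland)
Major: h_f = f(L/D)·V²/2g = 0.01373·1144·0.07032 = 1.104 m
Minor: ΣK = 14.9; h_m = ΣK·V²/2g = 1.046 m
Total H_L = 1.104 + 1.046 = 2.151 m

H_L ≈ 2.15 m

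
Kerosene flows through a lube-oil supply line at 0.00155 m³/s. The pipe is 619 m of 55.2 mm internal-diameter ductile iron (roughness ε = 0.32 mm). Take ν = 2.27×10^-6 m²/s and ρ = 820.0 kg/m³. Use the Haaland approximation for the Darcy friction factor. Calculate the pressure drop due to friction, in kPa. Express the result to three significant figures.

V = 4Q/(πD²) = 4·0.00155/(π·0.0552²) = 0.6477 m/s
Re = VD/ν = 0.6477·0.0552/2.27×10^-6 = 1.57×10^4 → turbulent
ε/D = 0.32/55.2 = 0.00580
Haaland: f = 0.03625
h_f = f(L/D)V²/(2g) = 0.03625·(619/0.0552)·0.6477²/(2·9.81) = 8.691 m
Δp = ρg·h_f = 820.0·9.81·8.691 = 69.92 kPa

Δp ≈ 69.9 kPa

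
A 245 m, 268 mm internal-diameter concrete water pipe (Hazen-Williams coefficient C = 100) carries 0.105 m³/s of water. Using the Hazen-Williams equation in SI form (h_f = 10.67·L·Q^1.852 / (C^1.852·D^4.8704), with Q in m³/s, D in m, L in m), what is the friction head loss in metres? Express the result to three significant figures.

h_f ≈ 4.85 m

h_f = 10.67·245·0.105^1.852 / (100^1.852·0.268^4.8704) = 4.850 m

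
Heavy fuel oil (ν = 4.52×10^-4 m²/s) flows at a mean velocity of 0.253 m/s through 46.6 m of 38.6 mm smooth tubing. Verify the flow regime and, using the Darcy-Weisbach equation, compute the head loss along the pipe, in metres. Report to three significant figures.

h_f ≈ 11.7 m

Re = VD/ν = 0.253·0.03860/4.52×10^-4 = 21.6 → laminar (Re < 2300)
f = 64/Re = 2.962
h_f = f(L/D)V²/(2g) = 2.962·(46.6/0.03860)·0.253²/(2·9.81) = 11.67 m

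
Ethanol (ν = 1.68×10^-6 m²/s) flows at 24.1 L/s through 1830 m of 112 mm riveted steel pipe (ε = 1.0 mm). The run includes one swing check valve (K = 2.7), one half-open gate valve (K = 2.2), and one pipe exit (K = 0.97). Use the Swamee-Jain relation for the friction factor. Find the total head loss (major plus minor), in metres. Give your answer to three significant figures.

V = 4Q/(πD²) = 2.446 m/s; V²/2g = 0.3050 m
Re = 1.63×10^5, ε/D = 0.00893 → f = 0.03707 (Swamee-Jain)
Major: h_f = f(L/D)·V²/2g = 0.03707·16339·0.3050 = 184.7 m
Minor: ΣK = 5.87; h_m = ΣK·V²/2g = 1.790 m
Total H_L = 184.7 + 1.790 = 186.5 m

H_L ≈ 187 m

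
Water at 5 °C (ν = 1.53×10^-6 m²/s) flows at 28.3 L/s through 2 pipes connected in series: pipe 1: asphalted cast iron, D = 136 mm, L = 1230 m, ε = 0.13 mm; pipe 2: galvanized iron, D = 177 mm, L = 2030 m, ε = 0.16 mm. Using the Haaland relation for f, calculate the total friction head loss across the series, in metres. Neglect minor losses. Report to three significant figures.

Pipe 1: V = 1.948 m/s, Re = 1.73×10^5, ε/D = 9.56×10^-4, f = 0.02091, h_1 = f(L/D)V²/2g = 36.59 m
Pipe 2: V = 1.150 m/s, Re = 1.33×10^5, ε/D = 9.04×10^-4, f = 0.02110, h_2 = f(L/D)V²/2g = 16.31 m
Series → Q common, losses add: H = Σh = 52.90 m

H ≈ 52.9 m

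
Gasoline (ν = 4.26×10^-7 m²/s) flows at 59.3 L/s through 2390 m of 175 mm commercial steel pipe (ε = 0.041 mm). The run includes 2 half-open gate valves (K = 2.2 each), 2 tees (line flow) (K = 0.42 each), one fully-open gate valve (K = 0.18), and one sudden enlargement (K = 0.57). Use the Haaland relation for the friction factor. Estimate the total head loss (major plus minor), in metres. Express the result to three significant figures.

V = 4Q/(πD²) = 2.465 m/s; V²/2g = 0.3098 m
Re = 1.01×10^6, ε/D = 2.34×10^-4 → f = 0.01496 (Haaland)
Major: h_f = f(L/D)·V²/2g = 0.01496·13657·0.3098 = 63.29 m
Minor: ΣK = 5.99; h_m = ΣK·V²/2g = 1.856 m
Total H_L = 63.29 + 1.856 = 65.14 m

H_L ≈ 65.1 m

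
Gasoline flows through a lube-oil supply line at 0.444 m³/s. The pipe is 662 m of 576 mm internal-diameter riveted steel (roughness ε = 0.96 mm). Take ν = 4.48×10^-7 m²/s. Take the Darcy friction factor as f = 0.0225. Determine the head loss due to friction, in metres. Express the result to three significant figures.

h_f ≈ 3.83 m

V = 4Q/(πD²) = 4·0.444/(π·0.576²) = 1.704 m/s
h_f = f(L/D)V²/(2g) = 0.02250·(662/0.576)·1.704²/(2·9.81) = 3.827 m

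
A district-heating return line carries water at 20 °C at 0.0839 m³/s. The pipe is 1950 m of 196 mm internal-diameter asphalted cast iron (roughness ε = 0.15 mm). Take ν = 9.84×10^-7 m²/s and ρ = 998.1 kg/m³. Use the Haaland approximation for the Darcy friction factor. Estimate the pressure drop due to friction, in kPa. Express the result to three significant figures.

V = 4Q/(πD²) = 4·0.0839/(π·0.196²) = 2.781 m/s
Re = VD/ν = 2.781·0.196/9.84×10^-7 = 5.54×10^5 → turbulent
ε/D = 0.15/196 = 7.65×10^-4
Haaland: f = 0.01903
h_f = f(L/D)V²/(2g) = 0.01903·(1950/0.196)·2.781²/(2·9.81) = 74.60 m
Δp = ρg·h_f = 998.1·9.81·74.60 = 730.4 kPa

Δp ≈ 730 kPa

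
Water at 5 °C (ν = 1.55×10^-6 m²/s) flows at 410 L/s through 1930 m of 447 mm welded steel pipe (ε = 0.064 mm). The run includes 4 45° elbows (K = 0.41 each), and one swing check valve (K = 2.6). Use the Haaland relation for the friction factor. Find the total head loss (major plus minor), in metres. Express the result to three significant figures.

V = 4Q/(πD²) = 2.613 m/s; V²/2g = 0.3479 m
Re = 7.53×10^5, ε/D = 1.43×10^-4 → f = 0.01421 (Haaland)
Major: h_f = f(L/D)·V²/2g = 0.01421·4318·0.3479 = 21.34 m
Minor: ΣK = 4.24; h_m = ΣK·V²/2g = 1.475 m
Total H_L = 21.34 + 1.475 = 22.81 m

H_L ≈ 22.8 m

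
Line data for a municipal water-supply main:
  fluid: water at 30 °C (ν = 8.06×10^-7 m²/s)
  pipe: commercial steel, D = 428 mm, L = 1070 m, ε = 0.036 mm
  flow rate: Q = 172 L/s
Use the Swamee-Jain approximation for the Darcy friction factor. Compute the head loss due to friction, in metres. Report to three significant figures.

h_f ≈ 2.53 m

V = 4Q/(πD²) = 4·0.172/(π·0.428²) = 1.196 m/s
Re = VD/ν = 1.196·0.428/8.06×10^-7 = 6.35×10^5 → turbulent
ε/D = 0.036/428 = 8.41×10^-5
Swamee-Jain: f = 0.01389
h_f = f(L/D)V²/(2g) = 0.01389·(1070/0.428)·1.196²/(2·9.81) = 2.529 m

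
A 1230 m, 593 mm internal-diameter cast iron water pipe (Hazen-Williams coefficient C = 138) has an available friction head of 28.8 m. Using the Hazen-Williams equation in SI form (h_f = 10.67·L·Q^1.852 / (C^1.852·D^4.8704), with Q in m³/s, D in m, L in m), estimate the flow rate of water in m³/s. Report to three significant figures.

Rearranging: Q = [h_f·C^1.852·D^4.8704 / (10.67·L)]^(1/1.852)
Q = [28.8·138^1.852·0.593^4.8704 / (10.67·1230)]^0.540 = 1.281 m³/s

Q ≈ 1.28 m³/s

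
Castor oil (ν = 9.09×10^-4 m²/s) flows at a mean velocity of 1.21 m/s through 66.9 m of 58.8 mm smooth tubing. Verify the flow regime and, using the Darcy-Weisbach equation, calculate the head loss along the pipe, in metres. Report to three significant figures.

Re = VD/ν = 1.21·0.05880/9.09×10^-4 = 78.3 → laminar (Re < 2300)
f = 64/Re = 0.8177
h_f = f(L/D)V²/(2g) = 0.8177·(66.9/0.05880)·1.21²/(2·9.81) = 69.42 m

h_f ≈ 69.4 m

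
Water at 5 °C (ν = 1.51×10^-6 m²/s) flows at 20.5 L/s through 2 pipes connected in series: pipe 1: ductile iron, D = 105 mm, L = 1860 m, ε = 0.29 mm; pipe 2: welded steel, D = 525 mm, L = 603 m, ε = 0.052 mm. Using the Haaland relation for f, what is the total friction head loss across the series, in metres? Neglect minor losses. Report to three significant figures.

H ≈ 134 m

Pipe 1: V = 2.367 m/s, Re = 1.65×10^5, ε/D = 0.00276, f = 0.02638, h_1 = f(L/D)V²/2g = 133.5 m
Pipe 2: V = 0.09470 m/s, Re = 3.29×10^4, ε/D = 9.90×10^-5, f = 0.02302, h_2 = f(L/D)V²/2g = 0.01209 m
Series → Q common, losses add: H = Σh = 133.5 m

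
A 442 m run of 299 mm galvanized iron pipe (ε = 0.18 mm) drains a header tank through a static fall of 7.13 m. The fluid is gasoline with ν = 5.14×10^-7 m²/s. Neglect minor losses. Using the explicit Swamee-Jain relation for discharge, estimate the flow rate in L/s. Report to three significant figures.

Q ≈ 162 L/s

Swamee-Jain (Type II): Q = -0.965·√(gD⁵h_f/L)·ln[ε/(3.7D) + √(3.17ν²L/(gD³h_f))]
√(gD⁵h_f/L) = √(9.81·0.299⁵·7.13/442) = 0.01945
ε/(3.7D) = 1.63×10^-4; √(3.17ν²L/(gD³h_f)) = 1.41×10^-5
Q = -0.965·0.01945·ln(1.768×10^-4) = 0.1622 m³/s
Check: V = 2.31 m/s, Re = 1.34×10^6, f = 0.01783, h_f = 7.17 m ≈ 7.13 m ✓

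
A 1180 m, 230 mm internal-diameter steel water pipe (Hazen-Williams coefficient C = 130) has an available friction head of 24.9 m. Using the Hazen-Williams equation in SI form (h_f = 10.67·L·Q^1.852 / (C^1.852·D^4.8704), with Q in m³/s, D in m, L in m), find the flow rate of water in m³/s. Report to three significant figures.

Q ≈ 0.0945 m³/s

Rearranging: Q = [h_f·C^1.852·D^4.8704 / (10.67·L)]^(1/1.852)
Q = [24.9·130^1.852·0.230^4.8704 / (10.67·1180)]^0.540 = 0.09450 m³/s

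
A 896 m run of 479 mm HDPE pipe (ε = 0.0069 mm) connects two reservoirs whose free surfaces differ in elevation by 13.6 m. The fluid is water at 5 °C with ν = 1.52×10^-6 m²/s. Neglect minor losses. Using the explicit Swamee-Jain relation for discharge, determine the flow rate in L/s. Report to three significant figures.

Swamee-Jain (Type II): Q = -0.965·√(gD⁵h_f/L)·ln[ε/(3.7D) + √(3.17ν²L/(gD³h_f))]
√(gD⁵h_f/L) = √(9.81·0.479⁵·13.6/896) = 0.06128
ε/(3.7D) = 3.89×10^-6; √(3.17ν²L/(gD³h_f)) = 2.12×10^-5
Q = -0.965·0.06128·ln(2.505×10^-5) = 0.6265 m³/s
Check: V = 3.48 m/s, Re = 1.10×10^6, f = 0.01180, h_f = 13.6 m ≈ 13.6 m ✓

Q ≈ 626 L/s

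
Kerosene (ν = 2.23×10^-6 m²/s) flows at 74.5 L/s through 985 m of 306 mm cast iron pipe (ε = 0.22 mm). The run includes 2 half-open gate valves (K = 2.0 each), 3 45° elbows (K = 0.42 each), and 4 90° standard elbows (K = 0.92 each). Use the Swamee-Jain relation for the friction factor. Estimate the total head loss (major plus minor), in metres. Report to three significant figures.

V = 4Q/(πD²) = 1.013 m/s; V²/2g = 0.05231 m
Re = 1.39×10^5, ε/D = 7.19×10^-4 → f = 0.02061 (Swamee-Jain)
Major: h_f = f(L/D)·V²/2g = 0.02061·3219·0.05231 = 3.471 m
Minor: ΣK = 8.94; h_m = ΣK·V²/2g = 0.4676 m
Total H_L = 3.471 + 0.4676 = 3.938 m

H_L ≈ 3.94 m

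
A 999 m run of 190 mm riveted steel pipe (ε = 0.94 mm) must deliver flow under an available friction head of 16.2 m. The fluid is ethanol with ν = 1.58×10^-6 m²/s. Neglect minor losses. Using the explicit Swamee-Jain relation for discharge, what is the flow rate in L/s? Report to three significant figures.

Swamee-Jain (Type II): Q = -0.965·√(gD⁵h_f/L)·ln[ε/(3.7D) + √(3.17ν²L/(gD³h_f))]
√(gD⁵h_f/L) = √(9.81·0.190⁵·16.2/999) = 0.006276
ε/(3.7D) = 0.00134; √(3.17ν²L/(gD³h_f)) = 8.52×10^-5
Q = -0.965·0.006276·ln(0.001422) = 0.03970 m³/s
Check: V = 1.40 m/s, Re = 1.68×10^5, f = 0.03103, h_f = 16.3 m ≈ 16.2 m ✓

Q ≈ 39.7 L/s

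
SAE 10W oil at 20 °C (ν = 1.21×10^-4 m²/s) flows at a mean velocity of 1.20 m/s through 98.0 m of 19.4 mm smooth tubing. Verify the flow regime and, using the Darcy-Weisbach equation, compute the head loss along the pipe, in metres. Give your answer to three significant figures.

Re = VD/ν = 1.20·0.01940/1.21×10^-4 = 192 → laminar (Re < 2300)
f = 64/Re = 0.3326
h_f = f(L/D)V²/(2g) = 0.3326·(98.0/0.01940)·1.20²/(2·9.81) = 123.3 m

h_f ≈ 123 m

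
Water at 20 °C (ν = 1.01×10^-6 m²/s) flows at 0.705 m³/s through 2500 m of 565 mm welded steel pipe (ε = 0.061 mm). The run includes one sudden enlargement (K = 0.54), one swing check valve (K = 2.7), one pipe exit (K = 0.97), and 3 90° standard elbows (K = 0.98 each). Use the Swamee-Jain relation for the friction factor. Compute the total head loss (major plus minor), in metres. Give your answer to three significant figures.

H_L ≈ 26.4 m

V = 4Q/(πD²) = 2.812 m/s; V²/2g = 0.4030 m
Re = 1.57×10^6, ε/D = 1.08×10^-4 → f = 0.01319 (Swamee-Jain)
Major: h_f = f(L/D)·V²/2g = 0.01319·4425·0.4030 = 23.53 m
Minor: ΣK = 7.15; h_m = ΣK·V²/2g = 2.881 m
Total H_L = 23.53 + 2.881 = 26.41 m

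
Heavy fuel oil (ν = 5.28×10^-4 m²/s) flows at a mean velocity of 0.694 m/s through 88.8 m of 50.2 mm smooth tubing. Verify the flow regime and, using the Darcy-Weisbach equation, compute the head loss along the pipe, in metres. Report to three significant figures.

Re = VD/ν = 0.694·0.05020/5.28×10^-4 = 66.0 → laminar (Re < 2300)
f = 64/Re = 0.9700
h_f = f(L/D)V²/(2g) = 0.9700·(88.8/0.05020)·0.694²/(2·9.81) = 42.12 m

h_f ≈ 42.1 m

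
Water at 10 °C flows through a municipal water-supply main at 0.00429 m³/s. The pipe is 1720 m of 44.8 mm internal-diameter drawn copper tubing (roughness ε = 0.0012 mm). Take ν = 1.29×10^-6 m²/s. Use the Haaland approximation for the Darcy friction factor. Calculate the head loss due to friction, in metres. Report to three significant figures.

h_f ≈ 263 m

V = 4Q/(πD²) = 4·0.00429/(π·0.0448²) = 2.722 m/s
Re = VD/ν = 2.722·0.0448/1.29×10^-6 = 9.45×10^4 → turbulent
ε/D = 0.0012/44.8 = 2.68×10^-5
Haaland: f = 0.01814
h_f = f(L/D)V²/(2g) = 0.01814·(1720/0.0448)·2.722²/(2·9.81) = 262.9 m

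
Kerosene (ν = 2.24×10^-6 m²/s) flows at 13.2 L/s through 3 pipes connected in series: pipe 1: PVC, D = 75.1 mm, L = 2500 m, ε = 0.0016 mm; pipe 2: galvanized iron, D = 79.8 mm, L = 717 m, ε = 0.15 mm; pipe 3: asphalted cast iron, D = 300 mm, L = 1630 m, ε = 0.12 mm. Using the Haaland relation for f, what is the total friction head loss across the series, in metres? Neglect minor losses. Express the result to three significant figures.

Pipe 1: V = 2.980 m/s, Re = 9.99×10^4, ε/D = 2.13×10^-5, f = 0.01791, h_1 = f(L/D)V²/2g = 269.8 m
Pipe 2: V = 2.639 m/s, Re = 9.40×10^4, ε/D = 0.00188, f = 0.02474, h_2 = f(L/D)V²/2g = 78.93 m
Pipe 3: V = 0.1867 m/s, Re = 2.50×10^4, ε/D = 4.00×10^-4, f = 0.02518, h_3 = f(L/D)V²/2g = 0.2432 m
Series → Q common, losses add: H = Σh = 349.0 m

H ≈ 349 m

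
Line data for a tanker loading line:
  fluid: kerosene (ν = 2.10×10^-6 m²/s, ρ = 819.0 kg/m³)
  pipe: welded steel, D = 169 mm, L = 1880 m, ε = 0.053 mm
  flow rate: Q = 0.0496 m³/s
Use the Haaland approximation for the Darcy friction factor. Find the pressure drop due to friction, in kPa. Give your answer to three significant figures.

V = 4Q/(πD²) = 4·0.0496/(π·0.169²) = 2.211 m/s
Re = VD/ν = 2.211·0.169/2.10×10^-6 = 1.78×10^5 → turbulent
ε/D = 0.053/169 = 3.14×10^-4
Haaland: f = 0.01782
h_f = f(L/D)V²/(2g) = 0.01782·(1880/0.169)·2.211²/(2·9.81) = 49.41 m
Δp = ρg·h_f = 819.0·9.81·49.41 = 397.0 kPa

Δp ≈ 397 kPa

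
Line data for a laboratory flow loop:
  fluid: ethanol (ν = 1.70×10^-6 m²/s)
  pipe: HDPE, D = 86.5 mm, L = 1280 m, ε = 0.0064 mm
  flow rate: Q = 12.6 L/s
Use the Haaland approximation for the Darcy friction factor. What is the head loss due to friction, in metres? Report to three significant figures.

h_f ≈ 61.9 m

V = 4Q/(πD²) = 4·0.0126/(π·0.0865²) = 2.144 m/s
Re = VD/ν = 2.144·0.0865/1.70×10^-6 = 1.09×10^5 → turbulent
ε/D = 0.0064/86.5 = 7.40×10^-5
Haaland: f = 0.01784
h_f = f(L/D)V²/(2g) = 0.01784·(1280/0.0865)·2.144²/(2·9.81) = 61.87 m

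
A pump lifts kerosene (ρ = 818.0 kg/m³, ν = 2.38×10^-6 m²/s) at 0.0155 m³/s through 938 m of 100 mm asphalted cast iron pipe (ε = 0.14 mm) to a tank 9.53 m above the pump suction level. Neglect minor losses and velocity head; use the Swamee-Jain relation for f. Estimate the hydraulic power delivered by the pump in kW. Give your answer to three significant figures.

P_hyd ≈ 6.75 kW

V = 4Q/(πD²) = 1.974 m/s; Re = 8.29×10^4; ε/D = 0.00140; f = 0.02401
h_f = f(L/D)V²/2g = 44.71 m
Total head H = z + h_f = 9.53 + 44.71 = 54.24 m
P_hyd = ρgQH = 818.0·9.81·0.0155·54.24 = 6.746 kW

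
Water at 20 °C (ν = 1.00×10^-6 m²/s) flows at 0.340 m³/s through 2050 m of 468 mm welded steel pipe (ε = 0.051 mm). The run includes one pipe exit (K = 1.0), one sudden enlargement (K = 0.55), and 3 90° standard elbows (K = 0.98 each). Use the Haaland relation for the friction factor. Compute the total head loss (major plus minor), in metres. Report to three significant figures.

H_L ≈ 12.7 m

V = 4Q/(πD²) = 1.977 m/s; V²/2g = 0.1991 m
Re = 9.25×10^5, ε/D = 1.09×10^-4 → f = 0.01354 (Haaland)
Major: h_f = f(L/D)·V²/2g = 0.01354·4380·0.1991 = 11.81 m
Minor: ΣK = 4.49; h_m = ΣK·V²/2g = 0.8940 m
Total H_L = 11.81 + 0.8940 = 12.70 m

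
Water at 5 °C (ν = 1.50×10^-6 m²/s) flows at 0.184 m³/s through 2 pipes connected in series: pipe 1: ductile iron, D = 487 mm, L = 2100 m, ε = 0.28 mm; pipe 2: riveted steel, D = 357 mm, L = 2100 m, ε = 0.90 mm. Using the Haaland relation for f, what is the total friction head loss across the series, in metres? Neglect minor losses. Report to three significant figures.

Pipe 1: V = 0.9878 m/s, Re = 3.21×10^5, ε/D = 5.75×10^-4, f = 0.01842, h_1 = f(L/D)V²/2g = 3.951 m
Pipe 2: V = 1.838 m/s, Re = 4.37×10^5, ε/D = 0.00252, f = 0.02529, h_2 = f(L/D)V²/2g = 25.63 m
Series → Q common, losses add: H = Σh = 29.58 m

H ≈ 29.6 m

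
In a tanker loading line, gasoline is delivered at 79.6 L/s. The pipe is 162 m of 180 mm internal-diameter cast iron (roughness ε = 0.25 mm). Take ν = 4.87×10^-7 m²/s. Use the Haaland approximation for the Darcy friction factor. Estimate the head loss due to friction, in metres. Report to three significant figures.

h_f ≈ 9.66 m

V = 4Q/(πD²) = 4·0.0796/(π·0.180²) = 3.128 m/s
Re = VD/ν = 3.128·0.180/4.87×10^-7 = 1.16×10^6 → turbulent
ε/D = 0.25/180 = 0.00139
Haaland: f = 0.02153
h_f = f(L/D)V²/(2g) = 0.02153·(162/0.180)·3.128²/(2·9.81) = 9.664 m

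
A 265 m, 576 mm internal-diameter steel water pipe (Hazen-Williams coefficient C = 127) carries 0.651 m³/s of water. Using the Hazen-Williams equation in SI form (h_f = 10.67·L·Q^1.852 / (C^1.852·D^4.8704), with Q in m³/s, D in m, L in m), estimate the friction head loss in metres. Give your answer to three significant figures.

h_f = 10.67·265·0.651^1.852 / (127^1.852·0.576^4.8704) = 2.381 m

h_f ≈ 2.38 m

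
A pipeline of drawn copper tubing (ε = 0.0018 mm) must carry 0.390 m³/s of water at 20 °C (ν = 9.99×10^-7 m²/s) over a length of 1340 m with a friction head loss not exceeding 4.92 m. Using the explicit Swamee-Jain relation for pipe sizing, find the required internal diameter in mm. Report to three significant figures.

D ≈ 532 mm

Swamee-Jain (Type III): D = 0.66·[ε^1.25·(LQ²/(gh_f))^4.75 + ν·Q^9.4·(L/(gh_f))^5.2]^0.04
LQ²/(gh_f) = 4.223; L/(gh_f) = 27.76
Term 1 = ε^1.25·(…)^4.75 = 6.18×10^-5; Term 2 = ν·Q^9.4·(…)^5.2 = 0.00459
D = 0.66·(6.18×10^-5 + 0.00459)^0.04 = 0.5324 m = 532 mm
Check: V = 1.75 m/s, Re = 9.34×10^5, f = 0.01182, h_f = 4.65 m ≈ 4.92 m ✓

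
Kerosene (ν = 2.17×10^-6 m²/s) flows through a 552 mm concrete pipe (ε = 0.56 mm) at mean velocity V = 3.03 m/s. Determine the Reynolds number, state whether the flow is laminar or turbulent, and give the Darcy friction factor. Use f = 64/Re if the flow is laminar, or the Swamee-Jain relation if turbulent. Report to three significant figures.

Re ≈ 7.71×10^5; turbulent; f ≈ 0.0202

Re = VD/ν = 3.030·0.552/2.17×10^-6 = 7.71×10^5
Re > 4000 → turbulent; ε/D = 0.00101
Swamee-Jain: f = 0.02019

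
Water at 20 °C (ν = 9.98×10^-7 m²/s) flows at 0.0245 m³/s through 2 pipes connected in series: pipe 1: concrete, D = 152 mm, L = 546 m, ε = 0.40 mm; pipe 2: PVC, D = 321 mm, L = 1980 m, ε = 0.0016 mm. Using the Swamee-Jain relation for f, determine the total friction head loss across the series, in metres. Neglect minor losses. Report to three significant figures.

H ≈ 9.24 m

Pipe 1: V = 1.350 m/s, Re = 2.06×10^5, ε/D = 0.00263, f = 0.02612, h_1 = f(L/D)V²/2g = 8.718 m
Pipe 2: V = 0.3027 m/s, Re = 9.74×10^4, ε/D = 4.98×10^-6, f = 0.01799, h_2 = f(L/D)V²/2g = 0.5184 m
Series → Q common, losses add: H = Σh = 9.237 m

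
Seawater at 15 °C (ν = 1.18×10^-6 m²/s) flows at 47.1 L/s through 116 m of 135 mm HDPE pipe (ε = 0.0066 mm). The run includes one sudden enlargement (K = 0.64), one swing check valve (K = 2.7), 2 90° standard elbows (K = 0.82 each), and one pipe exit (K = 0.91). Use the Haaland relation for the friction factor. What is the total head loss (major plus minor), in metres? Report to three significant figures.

H_L ≈ 10.0 m

V = 4Q/(πD²) = 3.291 m/s; V²/2g = 0.5519 m
Re = 3.76×10^5, ε/D = 4.89×10^-5 → f = 0.01425 (Haaland)
Major: h_f = f(L/D)·V²/2g = 0.01425·859.3·0.5519 = 6.756 m
Minor: ΣK = 5.89; h_m = ΣK·V²/2g = 3.250 m
Total H_L = 6.756 + 3.250 = 10.01 m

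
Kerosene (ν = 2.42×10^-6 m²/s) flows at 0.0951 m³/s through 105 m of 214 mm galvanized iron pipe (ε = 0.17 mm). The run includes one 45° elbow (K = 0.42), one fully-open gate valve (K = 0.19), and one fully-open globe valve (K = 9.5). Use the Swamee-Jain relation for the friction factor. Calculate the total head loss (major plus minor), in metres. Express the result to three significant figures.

H_L ≈ 7.12 m

V = 4Q/(πD²) = 2.644 m/s; V²/2g = 0.3563 m
Re = 2.34×10^5, ε/D = 7.94×10^-4 → f = 0.02013 (Swamee-Jain)
Major: h_f = f(L/D)·V²/2g = 0.02013·490.7·0.3563 = 3.519 m
Minor: ΣK = 10.1; h_m = ΣK·V²/2g = 3.602 m
Total H_L = 3.519 + 3.602 = 7.122 m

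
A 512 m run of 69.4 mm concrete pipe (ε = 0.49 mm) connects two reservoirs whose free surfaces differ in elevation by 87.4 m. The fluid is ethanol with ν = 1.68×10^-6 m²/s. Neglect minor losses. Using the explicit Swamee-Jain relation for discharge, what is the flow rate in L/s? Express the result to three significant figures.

Swamee-Jain (Type II): Q = -0.965·√(gD⁵h_f/L)·ln[ε/(3.7D) + √(3.17ν²L/(gD³h_f))]
√(gD⁵h_f/L) = √(9.81·0.0694⁵·87.4/512) = 0.001642
ε/(3.7D) = 0.00191; √(3.17ν²L/(gD³h_f)) = 1.26×10^-4
Q = -0.965·0.001642·ln(0.002035) = 0.009820 m³/s
Check: V = 2.60 m/s, Re = 1.07×10^5, f = 0.03475, h_f = 88.1 m ≈ 87.4 m ✓

Q ≈ 9.82 L/s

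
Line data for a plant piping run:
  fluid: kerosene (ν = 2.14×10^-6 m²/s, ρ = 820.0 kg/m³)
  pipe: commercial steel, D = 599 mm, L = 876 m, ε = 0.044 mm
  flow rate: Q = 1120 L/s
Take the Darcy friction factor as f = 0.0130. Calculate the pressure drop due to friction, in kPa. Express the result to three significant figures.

V = 4Q/(πD²) = 4·1.12/(π·0.599²) = 3.974 m/s
h_f = f(L/D)V²/(2g) = 0.01300·(876/0.599)·3.974²/(2·9.81) = 15.31 m
Δp = ρg·h_f = 820.0·9.81·15.31 = 123.1 kPa

Δp ≈ 123 kPa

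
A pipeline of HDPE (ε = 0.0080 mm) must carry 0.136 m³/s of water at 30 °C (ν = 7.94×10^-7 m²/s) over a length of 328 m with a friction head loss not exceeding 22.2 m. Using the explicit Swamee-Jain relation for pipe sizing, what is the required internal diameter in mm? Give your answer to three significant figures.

D ≈ 196 mm

Swamee-Jain (Type III): D = 0.66·[ε^1.25·(LQ²/(gh_f))^4.75 + ν·Q^9.4·(L/(gh_f))^5.2]^0.04
LQ²/(gh_f) = 0.02786; L/(gh_f) = 1.506
Term 1 = ε^1.25·(…)^4.75 = 1.75×10^-14; Term 2 = ν·Q^9.4·(…)^5.2 = 4.79×10^-14
D = 0.66·(1.75×10^-14 + 4.79×10^-14)^0.04 = 0.1960 m = 196 mm
Check: V = 4.51 m/s, Re = 1.11×10^6, f = 0.01236, h_f = 21.4 m ≈ 22.2 m ✓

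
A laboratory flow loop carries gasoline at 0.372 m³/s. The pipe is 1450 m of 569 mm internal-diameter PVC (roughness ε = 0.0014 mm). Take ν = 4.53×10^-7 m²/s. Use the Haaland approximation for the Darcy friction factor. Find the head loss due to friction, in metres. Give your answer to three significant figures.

h_f ≈ 2.93 m

V = 4Q/(πD²) = 4·0.372/(π·0.569²) = 1.463 m/s
Re = VD/ν = 1.463·0.569/4.53×10^-7 = 1.84×10^6 → turbulent
ε/D = 0.0014/569 = 2.46×10^-6
Haaland: f = 0.01055
h_f = f(L/D)V²/(2g) = 0.01055·(1450/0.569)·1.463²/(2·9.81) = 2.932 m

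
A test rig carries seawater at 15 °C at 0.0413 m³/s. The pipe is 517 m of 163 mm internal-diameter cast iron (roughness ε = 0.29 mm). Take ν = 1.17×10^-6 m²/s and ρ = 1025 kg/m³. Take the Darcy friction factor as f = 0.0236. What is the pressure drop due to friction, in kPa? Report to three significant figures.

Δp ≈ 150 kPa

V = 4Q/(πD²) = 4·0.0413/(π·0.163²) = 1.979 m/s
h_f = f(L/D)V²/(2g) = 0.02360·(517/0.163)·1.979²/(2·9.81) = 14.94 m
Δp = ρg·h_f = 1025·9.81·14.94 = 150.3 kPa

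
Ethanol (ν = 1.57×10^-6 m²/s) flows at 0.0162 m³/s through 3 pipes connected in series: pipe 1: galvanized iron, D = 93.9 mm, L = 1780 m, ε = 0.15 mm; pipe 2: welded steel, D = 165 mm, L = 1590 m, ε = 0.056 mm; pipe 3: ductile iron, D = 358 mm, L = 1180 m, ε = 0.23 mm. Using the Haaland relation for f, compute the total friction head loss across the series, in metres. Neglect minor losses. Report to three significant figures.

Pipe 1: V = 2.339 m/s, Re = 1.40×10^5, ε/D = 0.00160, f = 0.02340, h_1 = f(L/D)V²/2g = 123.7 m
Pipe 2: V = 0.7576 m/s, Re = 7.96×10^4, ε/D = 3.39×10^-4, f = 0.02006, h_2 = f(L/D)V²/2g = 5.656 m
Pipe 3: V = 0.1609 m/s, Re = 3.67×10^4, ε/D = 6.42×10^-4, f = 0.02390, h_3 = f(L/D)V²/2g = 0.1040 m
Series → Q common, losses add: H = Σh = 129.5 m

H ≈ 129 m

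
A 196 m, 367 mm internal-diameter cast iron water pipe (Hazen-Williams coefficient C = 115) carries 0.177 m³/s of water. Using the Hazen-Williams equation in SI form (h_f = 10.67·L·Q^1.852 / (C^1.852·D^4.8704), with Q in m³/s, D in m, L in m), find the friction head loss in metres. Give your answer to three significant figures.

h_f = 10.67·196·0.177^1.852 / (115^1.852·0.367^4.8704) = 1.704 m

h_f ≈ 1.70 m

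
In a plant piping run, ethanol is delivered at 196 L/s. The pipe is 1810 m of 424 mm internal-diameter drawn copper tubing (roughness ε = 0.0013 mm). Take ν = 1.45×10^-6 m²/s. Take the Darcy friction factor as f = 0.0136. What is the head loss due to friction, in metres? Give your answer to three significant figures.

h_f ≈ 5.70 m

V = 4Q/(πD²) = 4·0.196/(π·0.424²) = 1.388 m/s
h_f = f(L/D)V²/(2g) = 0.01360·(1810/0.424)·1.388²/(2·9.81) = 5.702 m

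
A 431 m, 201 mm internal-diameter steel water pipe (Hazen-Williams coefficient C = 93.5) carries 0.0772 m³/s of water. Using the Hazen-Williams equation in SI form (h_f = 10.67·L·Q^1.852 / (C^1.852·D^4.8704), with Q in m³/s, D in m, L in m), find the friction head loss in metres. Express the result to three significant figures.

h_f ≈ 22.2 m

h_f = 10.67·431·0.0772^1.852 / (93.5^1.852·0.201^4.8704) = 22.20 m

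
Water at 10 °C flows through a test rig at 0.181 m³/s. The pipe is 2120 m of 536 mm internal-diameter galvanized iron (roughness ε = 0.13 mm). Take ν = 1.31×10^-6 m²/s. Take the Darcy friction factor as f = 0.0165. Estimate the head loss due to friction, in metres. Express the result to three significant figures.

V = 4Q/(πD²) = 4·0.181/(π·0.536²) = 0.8022 m/s
h_f = f(L/D)V²/(2g) = 0.01650·(2120/0.536)·0.8022²/(2·9.81) = 2.140 m

h_f ≈ 2.14 m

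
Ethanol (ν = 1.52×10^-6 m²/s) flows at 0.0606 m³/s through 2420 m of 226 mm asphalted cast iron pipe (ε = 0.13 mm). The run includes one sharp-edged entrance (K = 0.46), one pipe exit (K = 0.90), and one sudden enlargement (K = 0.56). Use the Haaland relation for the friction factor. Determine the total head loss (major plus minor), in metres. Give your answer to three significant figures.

V = 4Q/(πD²) = 1.511 m/s; V²/2g = 0.1163 m
Re = 2.25×10^5, ε/D = 5.75×10^-4 → f = 0.01886 (Haaland)
Major: h_f = f(L/D)·V²/2g = 0.01886·10708·0.1163 = 23.48 m
Minor: ΣK = 1.92; h_m = ΣK·V²/2g = 0.2233 m
Total H_L = 23.48 + 0.2233 = 23.71 m

H_L ≈ 23.7 m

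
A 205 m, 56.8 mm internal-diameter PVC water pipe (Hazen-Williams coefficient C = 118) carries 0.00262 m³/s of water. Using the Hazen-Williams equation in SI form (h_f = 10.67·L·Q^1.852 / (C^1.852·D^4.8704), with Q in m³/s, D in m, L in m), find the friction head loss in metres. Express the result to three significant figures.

h_f = 10.67·205·0.00262^1.852 / (118^1.852·0.0568^4.8704) = 6.142 m

h_f ≈ 6.14 m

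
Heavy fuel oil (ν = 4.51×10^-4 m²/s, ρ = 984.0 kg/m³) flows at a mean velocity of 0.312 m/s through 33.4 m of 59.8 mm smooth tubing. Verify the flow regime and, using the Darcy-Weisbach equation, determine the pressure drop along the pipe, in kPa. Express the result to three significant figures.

Re = VD/ν = 0.312·0.05980/4.51×10^-4 = 41.4 → laminar (Re < 2300)
f = 64/Re = 1.547
h_f = f(L/D)V²/(2g) = 1.547·(33.4/0.05980)·0.312²/(2·9.81) = 4.287 m
Δp = ρg·h_f = 984.0·9.81·4.287 = 41.38 kPa

Δp ≈ 41.4 kPa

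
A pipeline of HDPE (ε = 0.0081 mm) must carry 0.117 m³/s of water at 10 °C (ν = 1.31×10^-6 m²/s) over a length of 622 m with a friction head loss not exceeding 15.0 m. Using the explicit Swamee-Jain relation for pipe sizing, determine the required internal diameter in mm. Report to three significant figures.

Swamee-Jain (Type III): D = 0.66·[ε^1.25·(LQ²/(gh_f))^4.75 + ν·Q^9.4·(L/(gh_f))^5.2]^0.04
LQ²/(gh_f) = 0.05786; L/(gh_f) = 4.227
Term 1 = ε^1.25·(…)^4.75 = 5.71×10^-13; Term 2 = ν·Q^9.4·(…)^5.2 = 4.11×10^-12
D = 0.66·(5.71×10^-13 + 4.11×10^-12)^0.04 = 0.2325 m = 232 mm
Check: V = 2.76 m/s, Re = 4.89×10^5, f = 0.01367, h_f = 14.2 m ≈ 15.0 m ✓

D ≈ 232 mm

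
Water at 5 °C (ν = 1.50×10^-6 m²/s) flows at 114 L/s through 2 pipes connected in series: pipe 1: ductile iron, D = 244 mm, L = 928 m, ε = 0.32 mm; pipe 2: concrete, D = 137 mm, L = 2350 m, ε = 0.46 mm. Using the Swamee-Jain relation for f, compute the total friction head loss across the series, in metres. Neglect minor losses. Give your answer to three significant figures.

Pipe 1: V = 2.438 m/s, Re = 3.97×10^5, ε/D = 0.00131, f = 0.02175, h_1 = f(L/D)V²/2g = 25.06 m
Pipe 2: V = 7.733 m/s, Re = 7.06×10^5, ε/D = 0.00336, f = 0.02728, h_2 = f(L/D)V²/2g = 1426 m
Series → Q common, losses add: H = Σh = 1451 m

H ≈ 1450 m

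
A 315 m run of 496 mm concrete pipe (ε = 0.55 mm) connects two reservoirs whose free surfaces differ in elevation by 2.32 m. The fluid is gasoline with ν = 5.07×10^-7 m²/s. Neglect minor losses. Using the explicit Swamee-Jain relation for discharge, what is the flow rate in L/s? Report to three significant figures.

Q ≈ 363 L/s

Swamee-Jain (Type II): Q = -0.965·√(gD⁵h_f/L)·ln[ε/(3.7D) + √(3.17ν²L/(gD³h_f))]
√(gD⁵h_f/L) = √(9.81·0.496⁵·2.32/315) = 0.04657
ε/(3.7D) = 3.00×10^-4; √(3.17ν²L/(gD³h_f)) = 9.61×10^-6
Q = -0.965·0.04657·ln(3.093×10^-4) = 0.3632 m³/s
Check: V = 1.88 m/s, Re = 1.84×10^6, f = 0.02035, h_f = 2.33 m ≈ 2.32 m ✓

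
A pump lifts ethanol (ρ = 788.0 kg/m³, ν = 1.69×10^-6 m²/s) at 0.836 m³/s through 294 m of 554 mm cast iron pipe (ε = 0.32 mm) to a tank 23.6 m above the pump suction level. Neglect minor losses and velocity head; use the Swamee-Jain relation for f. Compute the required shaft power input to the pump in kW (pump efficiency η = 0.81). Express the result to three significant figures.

P_shaft ≈ 234 kW

V = 4Q/(πD²) = 3.468 m/s; Re = 1.14×10^6; ε/D = 5.78×10^-4; f = 0.01775
h_f = f(L/D)V²/2g = 5.774 m
Total head H = z + h_f = 23.6 + 5.774 = 29.37 m
P_hyd = ρgQH = 788.0·9.81·0.836·29.37 = 189.8 kW
P_shaft = P_hyd/η = 189.8/0.81 = 234.4 kW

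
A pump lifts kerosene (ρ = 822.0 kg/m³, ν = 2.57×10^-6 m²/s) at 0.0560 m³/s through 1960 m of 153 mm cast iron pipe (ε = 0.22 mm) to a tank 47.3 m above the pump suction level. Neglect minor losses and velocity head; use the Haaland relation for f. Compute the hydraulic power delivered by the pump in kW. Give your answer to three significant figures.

V = 4Q/(πD²) = 3.046 m/s; Re = 1.81×10^5; ε/D = 0.00144; f = 0.02261
h_f = f(L/D)V²/2g = 136.9 m
Total head H = z + h_f = 47.3 + 136.9 = 184.2 m
P_hyd = ρgQH = 822.0·9.81·0.0560·184.2 = 83.20 kW

P_hyd ≈ 83.2 kW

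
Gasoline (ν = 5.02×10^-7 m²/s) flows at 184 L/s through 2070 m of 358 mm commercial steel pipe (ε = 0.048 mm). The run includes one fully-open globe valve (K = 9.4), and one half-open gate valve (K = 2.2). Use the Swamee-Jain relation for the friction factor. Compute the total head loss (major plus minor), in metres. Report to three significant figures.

H_L ≈ 15.5 m

V = 4Q/(πD²) = 1.828 m/s; V²/2g = 0.1703 m
Re = 1.30×10^6, ε/D = 1.34×10^-4 → f = 0.01374 (Swamee-Jain)
Major: h_f = f(L/D)·V²/2g = 0.01374·5782·0.1703 = 13.53 m
Minor: ΣK = 11.6; h_m = ΣK·V²/2g = 1.976 m
Total H_L = 13.53 + 1.976 = 15.50 m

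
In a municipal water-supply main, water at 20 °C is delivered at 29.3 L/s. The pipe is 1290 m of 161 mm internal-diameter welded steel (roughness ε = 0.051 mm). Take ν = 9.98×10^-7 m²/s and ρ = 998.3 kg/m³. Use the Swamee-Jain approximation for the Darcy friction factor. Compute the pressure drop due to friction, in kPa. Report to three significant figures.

Δp ≈ 146 kPa

V = 4Q/(πD²) = 4·0.0293/(π·0.161²) = 1.439 m/s
Re = VD/ν = 1.439·0.161/9.98×10^-7 = 2.32×10^5 → turbulent
ε/D = 0.051/161 = 3.17×10^-4
Swamee-Jain: f = 0.01761
h_f = f(L/D)V²/(2g) = 0.01761·(1290/0.161)·1.439²/(2·9.81) = 14.90 m
Δp = ρg·h_f = 998.3·9.81·14.90 = 145.9 kPa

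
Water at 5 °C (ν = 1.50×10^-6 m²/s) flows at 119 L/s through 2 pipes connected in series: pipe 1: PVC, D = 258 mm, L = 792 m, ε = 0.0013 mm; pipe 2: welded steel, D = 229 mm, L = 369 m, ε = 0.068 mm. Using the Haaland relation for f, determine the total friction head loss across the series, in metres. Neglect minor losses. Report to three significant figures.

Pipe 1: V = 2.276 m/s, Re = 3.92×10^5, ε/D = 5.04×10^-6, f = 0.01370, h_1 = f(L/D)V²/2g = 11.11 m
Pipe 2: V = 2.889 m/s, Re = 4.41×10^5, ε/D = 2.97×10^-4, f = 0.01627, h_2 = f(L/D)V²/2g = 11.15 m
Series → Q common, losses add: H = Σh = 22.26 m

H ≈ 22.3 m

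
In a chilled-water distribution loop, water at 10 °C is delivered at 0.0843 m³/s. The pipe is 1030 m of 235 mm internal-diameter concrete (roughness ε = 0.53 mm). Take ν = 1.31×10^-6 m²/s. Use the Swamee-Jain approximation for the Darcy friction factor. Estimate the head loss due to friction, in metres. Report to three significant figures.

V = 4Q/(πD²) = 4·0.0843/(π·0.235²) = 1.944 m/s
Re = VD/ν = 1.944·0.235/1.31×10^-6 = 3.49×10^5 → turbulent
ε/D = 0.53/235 = 0.00226
Swamee-Jain: f = 0.02480
h_f = f(L/D)V²/(2g) = 0.02480·(1030/0.235)·1.944²/(2·9.81) = 20.93 m

h_f ≈ 20.9 m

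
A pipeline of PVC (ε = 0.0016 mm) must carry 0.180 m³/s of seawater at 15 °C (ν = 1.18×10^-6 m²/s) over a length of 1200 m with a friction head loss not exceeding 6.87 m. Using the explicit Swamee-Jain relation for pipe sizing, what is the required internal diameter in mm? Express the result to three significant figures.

Swamee-Jain (Type III): D = 0.66·[ε^1.25·(LQ²/(gh_f))^4.75 + ν·Q^9.4·(L/(gh_f))^5.2]^0.04
LQ²/(gh_f) = 0.5769; L/(gh_f) = 17.81
Term 1 = ε^1.25·(…)^4.75 = 4.17×10^-9; Term 2 = ν·Q^9.4·(…)^5.2 = 3.75×10^-7
D = 0.66·(4.17×10^-9 + 3.75×10^-7)^0.04 = 0.3654 m = 365 mm
Check: V = 1.72 m/s, Re = 5.32×10^5, f = 0.01302, h_f = 6.43 m ≈ 6.87 m ✓

D ≈ 365 mm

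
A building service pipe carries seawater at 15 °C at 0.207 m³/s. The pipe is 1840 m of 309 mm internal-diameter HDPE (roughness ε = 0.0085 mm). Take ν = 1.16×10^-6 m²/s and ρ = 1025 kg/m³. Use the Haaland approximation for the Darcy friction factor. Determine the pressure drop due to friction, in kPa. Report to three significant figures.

V = 4Q/(πD²) = 4·0.207/(π·0.309²) = 2.760 m/s
Re = VD/ν = 2.760·0.309/1.16×10^-6 = 7.35×10^5 → turbulent
ε/D = 0.0085/309 = 2.75×10^-5
Haaland: f = 0.01263
h_f = f(L/D)V²/(2g) = 0.01263·(1840/0.309)·2.760²/(2·9.81) = 29.22 m
Δp = ρg·h_f = 1025·9.81·29.22 = 293.8 kPa

Δp ≈ 294 kPa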